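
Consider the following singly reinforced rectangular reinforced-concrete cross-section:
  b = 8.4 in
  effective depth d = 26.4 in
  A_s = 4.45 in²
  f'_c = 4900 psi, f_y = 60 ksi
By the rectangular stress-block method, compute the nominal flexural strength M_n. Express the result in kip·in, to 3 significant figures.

M_n ≈ 6030 kip·in

T = A_s f_y = 4.45 × 60 = 267 kips.
a = T/(0.85 f'_c b) = 267/(0.85 × 4.9 × 8.4) = 7.632 in.
M_n = T(d − a/2) = 267 × (26.4 − 3.816) = 6029.9 kip·in.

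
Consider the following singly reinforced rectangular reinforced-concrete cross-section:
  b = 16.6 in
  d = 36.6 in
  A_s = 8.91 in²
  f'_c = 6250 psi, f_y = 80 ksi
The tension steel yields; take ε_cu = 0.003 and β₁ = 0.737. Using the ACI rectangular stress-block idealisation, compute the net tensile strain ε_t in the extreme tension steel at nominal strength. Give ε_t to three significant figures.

a = A_s f_y/(0.85 f'_c b) = 8.083 in.
β₁ = 0.737, so c = a/β₁ = 8.083/0.737 = 10.967 in.
From the linear strain diagram with ε_cu = 0.003: ε_t = 0.003 (d − c)/c = 0.003 × (36.6 − 10.967)/10.967 = 0.00701.
Since ε_t ≥ 0.005, the section is tension-controlled.

ε_t ≈ 0.00701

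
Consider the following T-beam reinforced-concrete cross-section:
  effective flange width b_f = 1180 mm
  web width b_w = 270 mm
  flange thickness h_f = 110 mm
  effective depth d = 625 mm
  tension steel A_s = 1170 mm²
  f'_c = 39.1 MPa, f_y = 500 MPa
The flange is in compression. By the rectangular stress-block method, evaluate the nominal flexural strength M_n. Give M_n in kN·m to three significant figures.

M_n ≈ 361 kN·m

Tension: T = A_s f_y = 1170 × 500 = 585000 N.
Try a within the flange: a = T/(0.85 f'_c b_f) = 585000/(0.85 × 39.1 × 1180) = 14.92 mm.
Since a = 14.92 ≤ h_f = 110 mm, the stress block lies entirely in the flange; analyse as a rectangular beam of width b_f.
M_n = T(d − a/2) = 585000 × (625 − 7.46) = 361.26 × 10⁶ N·mm.
M_n = 361.26 kN·m.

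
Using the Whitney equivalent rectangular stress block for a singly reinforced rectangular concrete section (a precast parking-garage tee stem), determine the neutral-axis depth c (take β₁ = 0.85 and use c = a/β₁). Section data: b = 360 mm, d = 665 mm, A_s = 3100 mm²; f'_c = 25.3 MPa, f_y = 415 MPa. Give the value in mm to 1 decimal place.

c ≈ 195.5 mm

T = A_s f_y = 3100 × 415 = 1286500 N = 1286.5 kN.
Setting C = 0.85 f'_c a b equal to T: a = 1286500/(0.85 × 25.3 × 360) = 166.176 mm.
With β₁ = 0.85, c = a/β₁ = 166.176/0.85 = 195.5 mm.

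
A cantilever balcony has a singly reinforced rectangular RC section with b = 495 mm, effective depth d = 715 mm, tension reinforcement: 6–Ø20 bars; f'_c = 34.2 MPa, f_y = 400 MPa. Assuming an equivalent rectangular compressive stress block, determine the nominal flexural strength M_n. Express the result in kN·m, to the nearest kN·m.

M_n ≈ 519 kN·m

A_s = 6 × 314 = 1884 mm².
T = A_s f_y = 1884 × 400 = 753600 N = 753.6 kN.
From C = T: a = T/(0.85 f'_c b) = 753600/(0.85 × 34.2 × 495) = 52.37 mm.
M_n = T(d − a/2) = 753.6 kN × (715 − 26.185) mm = 519.09 kN·m.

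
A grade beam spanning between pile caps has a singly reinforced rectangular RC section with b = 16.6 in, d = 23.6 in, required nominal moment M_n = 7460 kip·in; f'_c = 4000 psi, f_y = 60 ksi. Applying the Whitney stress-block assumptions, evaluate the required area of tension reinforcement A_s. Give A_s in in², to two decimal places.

A_s ≈ 6.11 in²

From M_n = 0.85 f'_c a b (d − a/2):
a = d − √(d² − 2M_n/(0.85 f'_c b)) = 23.6 − √(23.6² − 2 × 7460/(0.85 × 4 × 16.6)) = 6.494 in.
A_s = 0.85 f'_c a b / f_y = 0.85 × 4 × 6.494 × 16.6 / 60 = 6.109 in².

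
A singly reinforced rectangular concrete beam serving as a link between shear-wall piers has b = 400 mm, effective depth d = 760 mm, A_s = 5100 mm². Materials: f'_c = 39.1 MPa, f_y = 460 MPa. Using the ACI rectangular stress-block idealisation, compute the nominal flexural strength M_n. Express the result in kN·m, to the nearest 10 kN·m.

M_n ≈ 1580 kN·m

T = A_s f_y = 5100 × 460 = 2346000 N = 2346 kN.
From C = T: a = T/(0.85 f'_c b) = 2346000/(0.85 × 39.1 × 400) = 176.47 mm.
M_n = T(d − a/2) = 2346 kN × (760 − 88.235) mm = 1575.96 kN·m.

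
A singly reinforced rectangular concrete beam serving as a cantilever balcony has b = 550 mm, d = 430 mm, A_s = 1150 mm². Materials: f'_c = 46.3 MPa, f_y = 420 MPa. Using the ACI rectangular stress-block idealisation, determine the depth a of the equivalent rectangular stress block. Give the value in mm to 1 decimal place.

a ≈ 22.3 mm

T = A_s f_y = 1150 × 420 = 483000 N = 483 kN.
Setting C = 0.85 f'_c a b equal to T: a = 483000/(0.85 × 46.3 × 550) = 22.3 mm.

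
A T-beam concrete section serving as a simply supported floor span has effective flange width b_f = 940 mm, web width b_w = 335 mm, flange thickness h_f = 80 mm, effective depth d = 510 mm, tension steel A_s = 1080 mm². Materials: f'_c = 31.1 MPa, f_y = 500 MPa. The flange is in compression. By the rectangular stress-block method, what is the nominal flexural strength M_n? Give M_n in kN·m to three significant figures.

M_n ≈ 270 kN·m

Tension: T = A_s f_y = 1080 × 500 = 540000 N.
Try a within the flange: a = T/(0.85 f'_c b_f) = 540000/(0.85 × 31.1 × 940) = 21.73 mm.
Since a = 21.73 ≤ h_f = 80 mm, the stress block lies entirely in the flange; analyse as a rectangular beam of width b_f.
M_n = T(d − a/2) = 540000 × (510 − 10.865) = 269.53 × 10⁶ N·mm.
M_n = 269.53 kN·m.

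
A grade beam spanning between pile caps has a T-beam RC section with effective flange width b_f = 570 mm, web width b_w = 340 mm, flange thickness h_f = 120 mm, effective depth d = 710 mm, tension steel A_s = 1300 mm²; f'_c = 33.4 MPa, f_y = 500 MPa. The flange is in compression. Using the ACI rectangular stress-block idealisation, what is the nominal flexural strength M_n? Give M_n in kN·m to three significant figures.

M_n ≈ 448 kN·m

Tension: T = A_s f_y = 1300 × 500 = 650000 N.
Try a within the flange: a = T/(0.85 f'_c b_f) = 650000/(0.85 × 33.4 × 570) = 40.17 mm.
Since a = 40.17 ≤ h_f = 120 mm, the stress block lies entirely in the flange; analyse as a rectangular beam of width b_f.
M_n = T(d − a/2) = 650000 × (710 − 20.085) = 448.44 × 10⁶ N·mm.
M_n = 448.44 kN·m.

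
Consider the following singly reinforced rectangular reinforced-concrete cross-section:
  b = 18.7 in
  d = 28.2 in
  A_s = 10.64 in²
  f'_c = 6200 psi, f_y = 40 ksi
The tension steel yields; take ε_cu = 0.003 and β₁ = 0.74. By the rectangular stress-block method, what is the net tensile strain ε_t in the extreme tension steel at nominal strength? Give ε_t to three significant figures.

a = A_s f_y/(0.85 f'_c b) = 4.319 in.
β₁ = 0.74, so c = a/β₁ = 4.319/0.74 = 5.836 in.
From the linear strain diagram with ε_cu = 0.003: ε_t = 0.003 (d − c)/c = 0.003 × (28.2 − 5.836)/5.836 = 0.0115.
Since ε_t ≥ 0.005, the section is tension-controlled.

ε_t ≈ 0.0115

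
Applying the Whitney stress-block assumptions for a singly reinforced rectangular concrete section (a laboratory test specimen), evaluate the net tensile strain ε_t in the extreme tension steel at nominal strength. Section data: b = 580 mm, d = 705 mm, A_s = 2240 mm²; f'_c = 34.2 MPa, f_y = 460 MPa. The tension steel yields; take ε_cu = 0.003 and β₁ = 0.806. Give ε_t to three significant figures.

ε_t ≈ 0.0249

a = A_s f_y/(0.85 f'_c b) = 61.11 mm.
β₁ = 0.806, so c = a/β₁ = 61.11/0.806 = 75.82 mm.
From the linear strain diagram with ε_cu = 0.003: ε_t = 0.003 (d − c)/c = 0.003 × (705 − 75.82)/75.82 = 0.0249.
Since ε_t ≥ 0.005, the section is tension-controlled.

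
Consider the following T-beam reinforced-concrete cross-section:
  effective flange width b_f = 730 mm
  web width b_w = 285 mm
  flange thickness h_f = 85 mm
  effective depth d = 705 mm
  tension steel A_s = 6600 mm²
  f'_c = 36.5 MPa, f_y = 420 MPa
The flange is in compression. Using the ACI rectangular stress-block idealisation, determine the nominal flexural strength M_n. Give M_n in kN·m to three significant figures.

M_n ≈ 1760 kN·m

Tension: T = A_s f_y = 6600 × 420 = 2772000 N.
Try a within the flange: a = T/(0.85 f'_c b_f) = 2772000/(0.85 × 36.5 × 730) = 122.39 mm.
a = 122.39 > h_f = 85 mm: the block extends into the web. Split into flange-overhang and web parts.
C_f = 0.85 f'_c (b_f − b_w) h_f = 0.85 × 36.5 × (730 − 285) × 85 = 1173521 N.
Remaining web compression depth: a_w = (T − C_f)/(0.85 f'_c b_w) = (2772000 − 1173521)/(0.85 × 36.5 × 285) = 180.78 mm.
M_n = C_f(d − h_f/2) + (T − C_f)(d − a_w/2) = 1173521 × (705 − 42.5) + 1598479 × (705 − 90.39) = 777.46 + 982.44 = 1759.90 × 10⁶ N·mm.
M_n = 1759.90 kN·m.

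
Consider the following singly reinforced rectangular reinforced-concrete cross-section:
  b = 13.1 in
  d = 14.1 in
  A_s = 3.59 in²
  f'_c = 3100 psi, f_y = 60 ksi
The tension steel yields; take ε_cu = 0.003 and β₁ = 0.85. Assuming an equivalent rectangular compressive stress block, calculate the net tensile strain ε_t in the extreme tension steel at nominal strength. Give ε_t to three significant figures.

a = A_s f_y/(0.85 f'_c b) = 6.240 in.
β₁ = 0.85, so c = a/β₁ = 6.240/0.85 = 7.341 in.
From the linear strain diagram with ε_cu = 0.003: ε_t = 0.003 (d − c)/c = 0.003 × (14.1 − 7.341)/7.341 = 0.00276.
ε_t < 0.004 — the section is over-reinforced for flexure under ACI limits.

ε_t ≈ 0.00276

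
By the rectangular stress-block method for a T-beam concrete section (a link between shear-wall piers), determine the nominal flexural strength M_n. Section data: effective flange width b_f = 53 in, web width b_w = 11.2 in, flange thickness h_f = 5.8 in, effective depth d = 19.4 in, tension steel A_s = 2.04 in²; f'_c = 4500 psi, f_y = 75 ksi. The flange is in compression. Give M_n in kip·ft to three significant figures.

M_n ≈ 243 kip·ft

Tension: T = A_s f_y = 2.04 × 75 = 153 kips.
Try a within the flange: a = T/(0.85 f'_c b_f) = 153/(0.85 × 4.5 × 53) = 0.755 in.
Since a = 0.755 ≤ h_f = 5.8 in, the stress block lies entirely in the flange; analyse as a rectangular beam of width b_f.
M_n = T(d − a/2) = 153 × (19.4 − 0.3775) = 2910.4 kip·in.
M_n = 2910.4/12 = 242.53 kip·ft.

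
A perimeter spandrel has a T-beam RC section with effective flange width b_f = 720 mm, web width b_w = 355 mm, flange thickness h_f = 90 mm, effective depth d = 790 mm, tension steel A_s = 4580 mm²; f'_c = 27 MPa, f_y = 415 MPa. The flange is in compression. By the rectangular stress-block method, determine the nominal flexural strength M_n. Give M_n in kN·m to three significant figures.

Tension: T = A_s f_y = 4580 × 415 = 1900700 N.
Try a within the flange: a = T/(0.85 f'_c b_f) = 1900700/(0.85 × 27 × 720) = 115.03 mm.
a = 115.03 > h_f = 90 mm: the block extends into the web. Split into flange-overhang and web parts.
C_f = 0.85 f'_c (b_f − b_w) h_f = 0.85 × 27 × (720 − 355) × 90 = 753908 N.
Remaining web compression depth: a_w = (T − C_f)/(0.85 f'_c b_w) = (1900700 − 753908)/(0.85 × 27 × 355) = 140.76 mm.
M_n = C_f(d − h_f/2) + (T − C_f)(d − a_w/2) = 753908 × (790 − 45) + 1146792 × (790 − 70.38) = 561.66 + 825.25 = 1386.91 × 10⁶ N·mm.
M_n = 1386.91 kN·m.

M_n ≈ 1390 kN·m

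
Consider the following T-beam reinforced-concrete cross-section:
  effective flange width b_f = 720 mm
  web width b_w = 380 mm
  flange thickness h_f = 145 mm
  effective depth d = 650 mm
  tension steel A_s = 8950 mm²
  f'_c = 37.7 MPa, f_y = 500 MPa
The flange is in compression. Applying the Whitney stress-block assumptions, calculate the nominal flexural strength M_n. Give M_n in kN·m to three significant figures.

Tension: T = A_s f_y = 8950 × 500 = 4475000 N.
Try a within the flange: a = T/(0.85 f'_c b_f) = 4475000/(0.85 × 37.7 × 720) = 193.95 mm.
a = 193.95 > h_f = 145 mm: the block extends into the web. Split into flange-overhang and web parts.
C_f = 0.85 f'_c (b_f − b_w) h_f = 0.85 × 37.7 × (720 − 380) × 145 = 1579819 N.
Remaining web compression depth: a_w = (T − C_f)/(0.85 f'_c b_w) = (4475000 − 1579819)/(0.85 × 37.7 × 380) = 237.76 mm.
M_n = C_f(d − h_f/2) + (T − C_f)(d − a_w/2) = 1579819 × (650 − 72.5) + 2895181 × (650 − 118.88) = 912.35 + 1537.69 = 2450.04 × 10⁶ N·mm.
M_n = 2450.04 kN·m.

M_n ≈ 2450 kN·m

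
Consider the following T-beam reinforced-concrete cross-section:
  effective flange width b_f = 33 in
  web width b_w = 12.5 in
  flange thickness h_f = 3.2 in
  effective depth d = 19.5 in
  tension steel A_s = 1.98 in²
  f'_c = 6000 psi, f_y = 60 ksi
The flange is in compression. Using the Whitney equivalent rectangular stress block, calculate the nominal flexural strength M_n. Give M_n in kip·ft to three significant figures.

M_n ≈ 190 kip·ft

Tension: T = A_s f_y = 1.98 × 60 = 118.8 kips.
Try a within the flange: a = T/(0.85 f'_c b_f) = 118.8/(0.85 × 6 × 33) = 0.706 in.
Since a = 0.706 ≤ h_f = 3.2 in, the stress block lies entirely in the flange; analyse as a rectangular beam of width b_f.
M_n = T(d − a/2) = 118.8 × (19.5 − 0.353) = 2274.7 kip·in.
M_n = 2274.7/12 = 189.56 kip·ft.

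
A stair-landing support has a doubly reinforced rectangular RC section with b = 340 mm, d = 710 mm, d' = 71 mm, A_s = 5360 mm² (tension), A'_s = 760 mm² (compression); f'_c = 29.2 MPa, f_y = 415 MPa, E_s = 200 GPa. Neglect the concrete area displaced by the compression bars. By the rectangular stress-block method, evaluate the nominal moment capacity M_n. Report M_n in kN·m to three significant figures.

Assume both tension and compression steel yield.
Net tension couple steel: A_s − A'_s = 4600 mm².
a = (A_s − A'_s) f_y / (0.85 f'_c b) = 1909000/(0.85 × 29.2 × 340) = 226.22 mm.
c = a/β₁ = 226.22/0.841 = 268.99 mm; ε'_s = 0.003(c − d')/c = 0.0022 ≥ f_y/E_s = 0.0021, so compression steel does yield.
M_n = (A_s − A'_s) f_y (d − a/2) + A'_s f_y (d − d') = [1909000 × (710 − 113.11) + 315400 × (710 − 71)] × 10⁻⁶ = 1139.46 + 201.54 = 1341.00 kN·m.

M_n ≈ 1340 kN·m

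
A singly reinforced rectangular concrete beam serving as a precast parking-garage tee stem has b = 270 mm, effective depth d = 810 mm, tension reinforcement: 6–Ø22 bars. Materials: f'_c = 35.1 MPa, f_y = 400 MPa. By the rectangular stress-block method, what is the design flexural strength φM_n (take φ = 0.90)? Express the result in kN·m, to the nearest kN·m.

A_s = 6 × 380 = 2280 mm².
T = A_s f_y = 2280 × 400 = 912000 N = 912 kN.
From C = T: a = T/(0.85 f'_c b) = 912000/(0.85 × 35.1 × 270) = 113.22 mm.
M_n = T(d − a/2) = 912 kN × (810 − 56.61) mm = 687.09 kN·m.
φM_n = 0.90 × 687.09 = 618.38 kN·m.

φM_n ≈ 618 kN·m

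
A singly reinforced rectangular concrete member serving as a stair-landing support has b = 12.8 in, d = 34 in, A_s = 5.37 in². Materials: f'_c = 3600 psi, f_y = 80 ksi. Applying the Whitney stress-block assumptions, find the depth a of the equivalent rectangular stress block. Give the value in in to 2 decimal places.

T = A_s f_y = 5.37 × 80 = 429.6 kips.
a = T/(0.85 f'_c b) = 429.6/(0.85 × 3.6 × 12.8) = 10.97 in.

a ≈ 10.97 in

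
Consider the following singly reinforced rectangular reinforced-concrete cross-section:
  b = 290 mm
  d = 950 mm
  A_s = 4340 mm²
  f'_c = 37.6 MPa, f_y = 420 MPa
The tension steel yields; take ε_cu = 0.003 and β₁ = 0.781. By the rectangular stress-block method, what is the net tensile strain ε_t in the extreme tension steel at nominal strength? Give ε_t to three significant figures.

ε_t ≈ 0.00832

a = A_s f_y/(0.85 f'_c b) = 196.67 mm.
β₁ = 0.781, so c = a/β₁ = 196.67/0.781 = 251.82 mm.
From the linear strain diagram with ε_cu = 0.003: ε_t = 0.003 (d − c)/c = 0.003 × (950 − 251.82)/251.82 = 0.00832.
Since ε_t ≥ 0.005, the section is tension-controlled.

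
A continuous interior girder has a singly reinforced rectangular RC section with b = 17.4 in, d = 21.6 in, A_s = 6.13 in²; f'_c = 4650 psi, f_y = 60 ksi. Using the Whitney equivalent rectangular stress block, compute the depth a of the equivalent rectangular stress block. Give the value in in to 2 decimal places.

a ≈ 5.35 in

T = A_s f_y = 6.13 × 60 = 367.8 kips.
a = T/(0.85 f'_c b) = 367.8/(0.85 × 4.65 × 17.4) = 5.35 in.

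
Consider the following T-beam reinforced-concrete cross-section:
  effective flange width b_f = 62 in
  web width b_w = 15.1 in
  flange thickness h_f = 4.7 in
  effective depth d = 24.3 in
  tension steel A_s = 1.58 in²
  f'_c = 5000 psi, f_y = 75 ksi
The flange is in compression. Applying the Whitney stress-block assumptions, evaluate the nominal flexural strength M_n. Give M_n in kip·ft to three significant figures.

Tension: T = A_s f_y = 1.58 × 75 = 118.5 kips.
Try a within the flange: a = T/(0.85 f'_c b_f) = 118.5/(0.85 × 5 × 62) = 0.450 in.
Since a = 0.450 ≤ h_f = 4.7 in, the stress block lies entirely in the flange; analyse as a rectangular beam of width b_f.
M_n = T(d − a/2) = 118.5 × (24.3 − 0.225) = 2852.9 kip·in.
M_n = 2852.9/12 = 237.74 kip·ft.

M_n ≈ 238 kip·ft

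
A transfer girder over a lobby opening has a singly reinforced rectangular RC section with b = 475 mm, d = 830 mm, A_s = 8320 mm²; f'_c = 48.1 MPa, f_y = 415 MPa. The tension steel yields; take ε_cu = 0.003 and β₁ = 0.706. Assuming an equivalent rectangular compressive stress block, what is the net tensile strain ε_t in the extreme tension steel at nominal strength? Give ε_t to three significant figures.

ε_t ≈ 0.00689

a = A_s f_y/(0.85 f'_c b) = 177.79 mm.
β₁ = 0.706, so c = a/β₁ = 177.79/0.706 = 251.83 mm.
From the linear strain diagram with ε_cu = 0.003: ε_t = 0.003 (d − c)/c = 0.003 × (830 − 251.83)/251.83 = 0.00689.
Since ε_t ≥ 0.005, the section is tension-controlled.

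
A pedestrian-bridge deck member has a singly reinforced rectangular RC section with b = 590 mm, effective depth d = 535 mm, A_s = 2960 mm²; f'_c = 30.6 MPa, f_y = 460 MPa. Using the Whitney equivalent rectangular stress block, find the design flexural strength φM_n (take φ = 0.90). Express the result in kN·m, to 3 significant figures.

φM_n ≈ 601 kN·m

T = A_s f_y = 2960 × 460 = 1361600 N = 1361.6 kN.
From C = T: a = T/(0.85 f'_c b) = 1361600/(0.85 × 30.6 × 590) = 88.73 mm.
M_n = T(d − a/2) = 1361.6 kN × (535 − 44.365) mm = 668.05 kN·m.
φM_n = 0.90 × 668.05 = 601.25 kN·m.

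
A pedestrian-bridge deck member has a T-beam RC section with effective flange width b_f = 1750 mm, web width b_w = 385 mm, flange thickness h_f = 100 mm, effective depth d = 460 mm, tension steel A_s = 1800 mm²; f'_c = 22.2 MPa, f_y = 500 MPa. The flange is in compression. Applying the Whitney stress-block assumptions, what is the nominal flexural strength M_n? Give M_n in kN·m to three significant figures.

Tension: T = A_s f_y = 1800 × 500 = 900000 N.
Try a within the flange: a = T/(0.85 f'_c b_f) = 900000/(0.85 × 22.2 × 1750) = 27.25 mm.
Since a = 27.25 ≤ h_f = 100 mm, the stress block lies entirely in the flange; analyse as a rectangular beam of width b_f.
M_n = T(d − a/2) = 900000 × (460 − 13.625) = 401.74 × 10⁶ N·mm.
M_n = 401.74 kN·m.

M_n ≈ 402 kN·m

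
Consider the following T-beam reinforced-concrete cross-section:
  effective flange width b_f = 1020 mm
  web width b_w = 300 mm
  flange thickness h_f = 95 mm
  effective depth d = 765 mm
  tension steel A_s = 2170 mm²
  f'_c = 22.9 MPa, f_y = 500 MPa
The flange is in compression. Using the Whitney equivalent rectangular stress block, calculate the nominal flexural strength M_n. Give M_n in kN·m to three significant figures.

M_n ≈ 800 kN·m

Tension: T = A_s f_y = 2170 × 500 = 1085000 N.
Try a within the flange: a = T/(0.85 f'_c b_f) = 1085000/(0.85 × 22.9 × 1020) = 54.65 mm.
Since a = 54.65 ≤ h_f = 95 mm, the stress block lies entirely in the flange; analyse as a rectangular beam of width b_f.
M_n = T(d − a/2) = 1085000 × (765 − 27.325) = 800.38 × 10⁶ N·mm.
M_n = 800.38 kN·m.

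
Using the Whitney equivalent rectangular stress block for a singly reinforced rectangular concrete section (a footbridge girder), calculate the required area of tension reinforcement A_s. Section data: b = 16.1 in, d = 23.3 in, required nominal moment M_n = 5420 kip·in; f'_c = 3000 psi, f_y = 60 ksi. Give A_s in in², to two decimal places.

A_s ≈ 4.52 in²

From M_n = 0.85 f'_c a b (d − a/2):
a = d − √(d² − 2M_n/(0.85 f'_c b)) = 23.3 − √(23.3² − 2 × 5420/(0.85 × 3 × 16.1)) = 6.601 in.
A_s = 0.85 f'_c a b / f_y = 0.85 × 3 × 6.601 × 16.1 / 60 = 4.517 in².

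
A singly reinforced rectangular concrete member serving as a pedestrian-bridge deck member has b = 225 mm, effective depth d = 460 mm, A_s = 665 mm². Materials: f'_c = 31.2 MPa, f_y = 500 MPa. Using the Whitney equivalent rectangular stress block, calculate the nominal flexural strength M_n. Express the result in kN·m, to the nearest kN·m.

T = A_s f_y = 665 × 500 = 332500 N = 332.5 kN.
From C = T: a = T/(0.85 f'_c b) = 332500/(0.85 × 31.2 × 225) = 55.72 mm.
M_n = T(d − a/2) = 332.5 kN × (460 − 27.86) mm = 143.69 kN·m.

M_n ≈ 144 kN·m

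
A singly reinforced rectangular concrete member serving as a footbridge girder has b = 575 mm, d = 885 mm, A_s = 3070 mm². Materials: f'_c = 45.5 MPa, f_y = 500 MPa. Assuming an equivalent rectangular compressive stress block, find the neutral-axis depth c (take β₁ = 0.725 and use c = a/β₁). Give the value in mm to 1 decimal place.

c ≈ 95.2 mm

T = A_s f_y = 3070 × 500 = 1535000 N = 1535 kN.
Setting C = 0.85 f'_c a b equal to T: a = 1535000/(0.85 × 45.5 × 575) = 69.026 mm.
With β₁ = 0.725, c = a/β₁ = 69.026/0.725 = 95.2 mm.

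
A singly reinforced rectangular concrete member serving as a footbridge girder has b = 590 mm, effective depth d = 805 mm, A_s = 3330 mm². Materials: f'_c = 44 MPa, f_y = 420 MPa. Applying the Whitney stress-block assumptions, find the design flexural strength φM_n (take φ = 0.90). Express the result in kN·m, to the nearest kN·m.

T = A_s f_y = 3330 × 420 = 1398600 N = 1398.6 kN.
From C = T: a = T/(0.85 f'_c b) = 1398600/(0.85 × 44 × 590) = 63.38 mm.
M_n = T(d − a/2) = 1398.6 kN × (805 − 31.69) mm = 1081.55 kN·m.
φM_n = 0.90 × 1081.55 = 973.40 kN·m.

φM_n ≈ 973 kN·m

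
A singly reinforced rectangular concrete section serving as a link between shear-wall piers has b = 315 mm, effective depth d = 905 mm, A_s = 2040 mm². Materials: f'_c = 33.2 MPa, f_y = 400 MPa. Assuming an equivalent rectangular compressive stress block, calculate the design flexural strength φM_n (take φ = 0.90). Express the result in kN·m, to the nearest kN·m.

T = A_s f_y = 2040 × 400 = 816000 N = 816 kN.
From C = T: a = T/(0.85 f'_c b) = 816000/(0.85 × 33.2 × 315) = 91.80 mm.
M_n = T(d − a/2) = 816 kN × (905 − 45.9) mm = 701.03 kN·m.
φM_n = 0.90 × 701.03 = 630.93 kN·m.

φM_n ≈ 631 kN·m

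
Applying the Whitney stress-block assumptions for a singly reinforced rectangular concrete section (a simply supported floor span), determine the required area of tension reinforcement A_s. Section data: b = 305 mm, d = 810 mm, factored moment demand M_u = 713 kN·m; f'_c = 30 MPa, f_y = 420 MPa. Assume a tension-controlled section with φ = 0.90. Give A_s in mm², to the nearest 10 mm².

A_s ≈ 2540 mm²

M_n = M_u/φ = 713/0.90 = 792.222 kN·m.
With M_n = 0.85 f'_c a b (d − a/2), solve the quadratic for a:
a = d − √(d² − 2M_n/(0.85 f'_c b)) = 810 − √(810² − 2 × 792.222×10⁶/(0.85 × 30 × 305)) = 137.41 mm.
A_s = 0.85 f'_c a b / f_y = 0.85 × 30 × 137.41 × 305 / 420 = 2544.5 mm².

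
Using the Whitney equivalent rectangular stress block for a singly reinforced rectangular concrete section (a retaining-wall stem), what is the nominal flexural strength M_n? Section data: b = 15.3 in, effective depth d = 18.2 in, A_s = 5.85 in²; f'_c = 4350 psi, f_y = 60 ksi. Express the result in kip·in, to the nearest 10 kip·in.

M_n ≈ 5300 kip·in

T = A_s f_y = 5.85 × 60 = 351 kips.
a = T/(0.85 f'_c b) = 351/(0.85 × 4.35 × 15.3) = 6.205 in.
M_n = T(d − a/2) = 351 × (18.2 − 3.1025) = 5299.2 kip·in.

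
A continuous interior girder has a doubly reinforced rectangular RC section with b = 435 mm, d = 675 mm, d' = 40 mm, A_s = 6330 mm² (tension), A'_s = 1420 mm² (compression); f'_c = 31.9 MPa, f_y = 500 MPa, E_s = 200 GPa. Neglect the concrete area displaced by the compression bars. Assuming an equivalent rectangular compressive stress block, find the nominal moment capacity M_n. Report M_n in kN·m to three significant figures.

Assume both tension and compression steel yield.
Net tension couple steel: A_s − A'_s = 4910 mm².
a = (A_s − A'_s) f_y / (0.85 f'_c b) = 2455000/(0.85 × 31.9 × 435) = 208.14 mm.
c = a/β₁ = 208.14/0.822 = 253.21 mm; ε'_s = 0.003(c − d')/c = 0.0025 ≥ f_y/E_s = 0.0025, so compression steel does yield.
M_n = (A_s − A'_s) f_y (d − a/2) + A'_s f_y (d − d') = [2455000 × (675 − 104.07) + 710000 × (675 − 40)] × 10⁻⁶ = 1401.63 + 450.85 = 1852.48 kN·m.

M_n ≈ 1850 kN·m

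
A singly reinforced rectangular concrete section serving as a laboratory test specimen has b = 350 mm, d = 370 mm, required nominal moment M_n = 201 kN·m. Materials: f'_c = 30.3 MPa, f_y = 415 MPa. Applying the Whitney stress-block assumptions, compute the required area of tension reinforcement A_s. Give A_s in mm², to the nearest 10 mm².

A_s ≈ 1440 mm²

With M_n = 0.85 f'_c a b (d − a/2), solve the quadratic for a:
a = d − √(d² − 2M_n/(0.85 f'_c b)) = 370 − √(370² − 2 × 201×10⁶/(0.85 × 30.3 × 350)) = 66.18 mm.
A_s = 0.85 f'_c a b / f_y = 0.85 × 30.3 × 66.18 × 350 / 415 = 1437.5 mm².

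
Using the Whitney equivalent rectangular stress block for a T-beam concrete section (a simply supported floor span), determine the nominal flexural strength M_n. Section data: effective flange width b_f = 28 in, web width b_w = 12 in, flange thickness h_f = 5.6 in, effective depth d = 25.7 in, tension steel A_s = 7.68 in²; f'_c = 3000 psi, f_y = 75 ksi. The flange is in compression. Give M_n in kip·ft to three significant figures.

M_n ≈ 1020 kip·ft

Tension: T = A_s f_y = 7.68 × 75 = 576 kips.
Try a within the flange: a = T/(0.85 f'_c b_f) = 576/(0.85 × 3 × 28) = 8.067 in.
a = 8.067 > h_f = 5.6 in: the block extends into the web. Split into flange-overhang and web parts.
C_f = 0.85 f'_c (b_f − b_w) h_f = 0.85 × 3 × (28 − 12) × 5.6 = 228.5 kips.
Remaining web compression depth: a_w = (T − C_f)/(0.85 f'_c b_w) = (576 − 228.5)/(0.85 × 3 × 12) = 11.356 in.
M_n = C_f(d − h_f/2) + (T − C_f)(d − a_w/2) = 228.5 × (25.7 − 2.8) + 347.5 × (25.7 − 5.678) = 5232.7 + 6957.6 = 12190.3 kip·in.
M_n = 12190.3/12 = 1015.86 kip·ft.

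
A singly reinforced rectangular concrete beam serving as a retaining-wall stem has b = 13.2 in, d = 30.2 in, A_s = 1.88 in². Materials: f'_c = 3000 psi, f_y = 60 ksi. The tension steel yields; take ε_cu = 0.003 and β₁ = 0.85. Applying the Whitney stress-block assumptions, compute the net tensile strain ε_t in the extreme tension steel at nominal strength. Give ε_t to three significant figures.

a = A_s f_y/(0.85 f'_c b) = 3.351 in.
β₁ = 0.85, so c = a/β₁ = 3.351/0.85 = 3.942 in.
From the linear strain diagram with ε_cu = 0.003: ε_t = 0.003 (d − c)/c = 0.003 × (30.2 − 3.942)/3.942 = 0.0200.
Since ε_t ≥ 0.005, the section is tension-controlled.

ε_t ≈ 0.0200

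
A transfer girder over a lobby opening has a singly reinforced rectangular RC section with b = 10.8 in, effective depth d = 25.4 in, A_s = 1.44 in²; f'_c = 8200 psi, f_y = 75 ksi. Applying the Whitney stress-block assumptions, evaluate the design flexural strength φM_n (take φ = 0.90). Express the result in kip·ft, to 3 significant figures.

φM_n ≈ 200 kip·ft

T = A_s f_y = 1.44 × 75 = 108 kips.
a = T/(0.85 f'_c b) = 108/(0.85 × 8.2 × 10.8) = 1.435 in.
M_n = T(d − a/2) = 108 × (25.4 − 0.7175) = 2665.7 kip·in = 2665.7/12 = 222.14 kip·ft.
φM_n = 0.90 × 222.14 = 199.93 kip·ft.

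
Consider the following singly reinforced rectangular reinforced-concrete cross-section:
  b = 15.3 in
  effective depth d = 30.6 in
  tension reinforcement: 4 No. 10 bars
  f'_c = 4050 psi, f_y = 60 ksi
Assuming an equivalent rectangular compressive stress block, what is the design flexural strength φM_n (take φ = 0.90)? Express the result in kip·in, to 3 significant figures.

φM_n ≈ 7600 kip·in

A_s = 4 × 1.27 = 5.08 in².
T = A_s f_y = 5.08 × 60 = 304.8 kips.
a = T/(0.85 f'_c b) = 304.8/(0.85 × 4.05 × 15.3) = 5.787 in.
M_n = T(d − a/2) = 304.8 × (30.6 − 2.8935) = 8444.9 kip·in.
φM_n = 0.90 × 8444.9 = 7600.4 kip·in.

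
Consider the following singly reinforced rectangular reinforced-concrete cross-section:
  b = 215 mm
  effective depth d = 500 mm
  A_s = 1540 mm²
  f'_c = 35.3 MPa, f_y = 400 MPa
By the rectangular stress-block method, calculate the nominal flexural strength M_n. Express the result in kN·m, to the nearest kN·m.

T = A_s f_y = 1540 × 400 = 616000 N = 616 kN.
From C = T: a = T/(0.85 f'_c b) = 616000/(0.85 × 35.3 × 215) = 95.49 mm.
M_n = T(d − a/2) = 616 kN × (500 − 47.745) mm = 278.59 kN·m.

M_n ≈ 279 kN·m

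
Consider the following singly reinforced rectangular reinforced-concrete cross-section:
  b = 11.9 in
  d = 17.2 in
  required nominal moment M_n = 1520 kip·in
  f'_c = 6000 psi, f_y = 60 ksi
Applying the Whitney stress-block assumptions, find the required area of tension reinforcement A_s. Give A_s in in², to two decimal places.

From M_n = 0.85 f'_c a b (d − a/2):
a = d − √(d² − 2M_n/(0.85 f'_c b)) = 17.2 − √(17.2² − 2 × 1520/(0.85 × 6 × 11.9)) = 1.524 in.
A_s = 0.85 f'_c a b / f_y = 0.85 × 6 × 1.524 × 11.9 / 60 = 1.542 in².

A_s ≈ 1.54 in²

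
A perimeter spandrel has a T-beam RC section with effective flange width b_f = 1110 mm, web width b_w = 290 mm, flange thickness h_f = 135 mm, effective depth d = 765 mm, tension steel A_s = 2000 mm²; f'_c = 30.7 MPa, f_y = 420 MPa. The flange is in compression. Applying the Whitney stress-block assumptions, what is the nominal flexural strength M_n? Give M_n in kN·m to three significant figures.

M_n ≈ 630 kN·m

Tension: T = A_s f_y = 2000 × 420 = 840000 N.
Try a within the flange: a = T/(0.85 f'_c b_f) = 840000/(0.85 × 30.7 × 1110) = 29.00 mm.
Since a = 29.00 ≤ h_f = 135 mm, the stress block lies entirely in the flange; analyse as a rectangular beam of width b_f.
M_n = T(d − a/2) = 840000 × (765 − 14.5) = 630.42 × 10⁶ N·mm.
M_n = 630.42 kN·m.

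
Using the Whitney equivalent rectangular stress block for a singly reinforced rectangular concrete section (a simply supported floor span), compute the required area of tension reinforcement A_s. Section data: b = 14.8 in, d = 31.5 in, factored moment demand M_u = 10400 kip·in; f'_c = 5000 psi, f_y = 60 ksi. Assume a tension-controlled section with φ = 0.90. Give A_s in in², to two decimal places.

A_s ≈ 6.82 in²

M_n = M_u/φ = 10400/0.90 = 11555.6 kip·in.
From M_n = 0.85 f'_c a b (d − a/2):
a = d − √(d² − 2M_n/(0.85 f'_c b)) = 31.5 − √(31.5² − 2 × 11555.6/(0.85 × 5 × 14.8)) = 6.504 in.
A_s = 0.85 f'_c a b / f_y = 0.85 × 5 × 6.504 × 14.8 / 60 = 6.818 in².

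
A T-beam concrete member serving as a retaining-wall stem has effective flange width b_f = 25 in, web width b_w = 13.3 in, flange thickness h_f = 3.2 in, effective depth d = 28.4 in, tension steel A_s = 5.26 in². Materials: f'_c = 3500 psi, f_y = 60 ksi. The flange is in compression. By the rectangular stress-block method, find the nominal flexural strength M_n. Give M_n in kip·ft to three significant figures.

M_n ≈ 688 kip·ft

Tension: T = A_s f_y = 5.26 × 60 = 315.6 kips.
Try a within the flange: a = T/(0.85 f'_c b_f) = 315.6/(0.85 × 3.5 × 25) = 4.243 in.
a = 4.243 > h_f = 3.2 in: the block extends into the web. Split into flange-overhang and web parts.
C_f = 0.85 f'_c (b_f − b_w) h_f = 0.85 × 3.5 × (25 − 13.3) × 3.2 = 111.4 kips.
Remaining web compression depth: a_w = (T − C_f)/(0.85 f'_c b_w) = (315.6 − 111.4)/(0.85 × 3.5 × 13.3) = 5.161 in.
M_n = C_f(d − h_f/2) + (T − C_f)(d − a_w/2) = 111.4 × (28.4 − 1.6) + 204.2 × (28.4 − 2.5805) = 2985.5 + 5272.3 = 8257.8 kip·in.
M_n = 8257.8/12 = 688.15 kip·ft.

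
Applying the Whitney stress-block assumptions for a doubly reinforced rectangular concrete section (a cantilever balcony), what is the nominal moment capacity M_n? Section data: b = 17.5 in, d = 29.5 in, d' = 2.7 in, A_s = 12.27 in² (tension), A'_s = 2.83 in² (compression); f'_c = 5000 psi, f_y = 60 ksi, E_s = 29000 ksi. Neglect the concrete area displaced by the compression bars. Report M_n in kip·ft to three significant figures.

M_n ≈ 1590 kip·ft

Assume both steels yield.
a = (A_s − A'_s) f_y/(0.85 f'_c b) = (12.27 − 2.83) × 60/(0.85 × 5 × 17.5) = 7.615 in.
c = a/β₁ = 7.615/0.8 = 9.519 in; ε'_s = 0.003(c − d')/c = 0.0021 ≥ ε_y = 0.0021, so the compression steel yields.
M_n = (A_s − A'_s) f_y (d − a/2) + A'_s f_y (d − d') = 566.4 × (29.5 − 3.8075) + 169.8 × (29.5 − 2.7) = 14552.2 + 4550.6 = 19102.8 kip·in = 19102.8/12 = 1591.90 kip·ft.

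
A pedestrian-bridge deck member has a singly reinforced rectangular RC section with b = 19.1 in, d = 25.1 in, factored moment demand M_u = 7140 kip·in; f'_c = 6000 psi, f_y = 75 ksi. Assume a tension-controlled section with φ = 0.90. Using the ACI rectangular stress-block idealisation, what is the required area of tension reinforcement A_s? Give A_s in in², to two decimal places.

M_n = M_u/φ = 7140/0.90 = 7933.33 kip·in.
From M_n = 0.85 f'_c a b (d − a/2):
a = d − √(d² − 2M_n/(0.85 f'_c b)) = 25.1 − √(25.1² − 2 × 7933.33/(0.85 × 6 × 19.1)) = 3.487 in.
A_s = 0.85 f'_c a b / f_y = 0.85 × 6 × 3.487 × 19.1 / 75 = 4.529 in².

A_s ≈ 4.53 in²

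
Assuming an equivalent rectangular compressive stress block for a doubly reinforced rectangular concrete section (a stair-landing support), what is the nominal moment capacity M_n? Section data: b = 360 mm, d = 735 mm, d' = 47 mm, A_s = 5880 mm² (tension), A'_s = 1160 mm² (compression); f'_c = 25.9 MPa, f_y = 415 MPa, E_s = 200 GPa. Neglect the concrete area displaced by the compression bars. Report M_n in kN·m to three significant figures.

Assume both tension and compression steel yield.
Net tension couple steel: A_s − A'_s = 4720 mm².
a = (A_s − A'_s) f_y / (0.85 f'_c b) = 1958800/(0.85 × 25.9 × 360) = 247.15 mm.
c = a/β₁ = 247.15/0.85 = 290.76 mm; ε'_s = 0.003(c − d')/c = 0.0025 ≥ f_y/E_s = 0.0021, so compression steel does yield.
M_n = (A_s − A'_s) f_y (d − a/2) + A'_s f_y (d − d') = [1958800 × (735 − 123.575) + 481400 × (735 − 47)] × 10⁻⁶ = 1197.66 + 331.20 = 1528.86 kN·m.

M_n ≈ 1530 kN·m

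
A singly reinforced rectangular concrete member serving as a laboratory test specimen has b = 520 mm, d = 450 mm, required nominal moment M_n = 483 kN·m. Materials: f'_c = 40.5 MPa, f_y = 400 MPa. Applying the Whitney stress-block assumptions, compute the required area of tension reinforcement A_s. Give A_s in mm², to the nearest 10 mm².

With M_n = 0.85 f'_c a b (d − a/2), solve the quadratic for a:
a = d − √(d² − 2M_n/(0.85 f'_c b)) = 450 − √(450² − 2 × 483×10⁶/(0.85 × 40.5 × 520)) = 64.60 mm.
A_s = 0.85 f'_c a b / f_y = 0.85 × 40.5 × 64.60 × 520 / 400 = 2891.0 mm².

A_s ≈ 2890 mm²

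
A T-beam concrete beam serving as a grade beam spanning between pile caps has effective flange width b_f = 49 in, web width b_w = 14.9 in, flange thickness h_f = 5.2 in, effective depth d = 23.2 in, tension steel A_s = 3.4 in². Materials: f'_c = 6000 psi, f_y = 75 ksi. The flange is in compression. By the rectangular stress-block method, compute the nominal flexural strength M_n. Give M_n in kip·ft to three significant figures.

Tension: T = A_s f_y = 3.4 × 75 = 255 kips.
Try a within the flange: a = T/(0.85 f'_c b_f) = 255/(0.85 × 6 × 49) = 1.020 in.
Since a = 1.020 ≤ h_f = 5.2 in, the stress block lies entirely in the flange; analyse as a rectangular beam of width b_f.
M_n = T(d − a/2) = 255 × (23.2 − 0.51) = 5786.0 kip·in.
M_n = 5786.0/12 = 482.17 kip·ft.

M_n ≈ 482 kip·ft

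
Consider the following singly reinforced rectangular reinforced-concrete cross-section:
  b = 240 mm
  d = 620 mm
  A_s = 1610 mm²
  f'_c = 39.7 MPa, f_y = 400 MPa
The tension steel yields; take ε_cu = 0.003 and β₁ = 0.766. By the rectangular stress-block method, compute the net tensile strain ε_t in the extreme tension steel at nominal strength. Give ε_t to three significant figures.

ε_t ≈ 0.0149

a = A_s f_y/(0.85 f'_c b) = 79.52 mm.
β₁ = 0.766, so c = a/β₁ = 79.52/0.766 = 103.81 mm.
From the linear strain diagram with ε_cu = 0.003: ε_t = 0.003 (d − c)/c = 0.003 × (620 − 103.81)/103.81 = 0.0149.
Since ε_t ≥ 0.005, the section is tension-controlled.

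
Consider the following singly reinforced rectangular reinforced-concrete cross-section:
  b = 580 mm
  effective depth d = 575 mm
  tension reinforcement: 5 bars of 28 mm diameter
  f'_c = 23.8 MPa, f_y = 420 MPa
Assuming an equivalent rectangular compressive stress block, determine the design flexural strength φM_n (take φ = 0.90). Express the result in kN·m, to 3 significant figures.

A_s = 5 × 616 = 3080 mm².
T = A_s f_y = 3080 × 420 = 1293600 N = 1293.6 kN.
From C = T: a = T/(0.85 f'_c b) = 1293600/(0.85 × 23.8 × 580) = 110.25 mm.
M_n = T(d − a/2) = 1293.6 kN × (575 − 55.125) mm = 672.51 kN·m.
φM_n = 0.90 × 672.51 = 605.26 kN·m.

φM_n ≈ 605 kN·m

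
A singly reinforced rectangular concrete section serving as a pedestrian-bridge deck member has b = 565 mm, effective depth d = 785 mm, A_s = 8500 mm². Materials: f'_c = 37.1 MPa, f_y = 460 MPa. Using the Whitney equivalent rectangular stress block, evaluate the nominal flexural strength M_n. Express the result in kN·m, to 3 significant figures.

M_n ≈ 2640 kN·m

T = A_s f_y = 8500 × 460 = 3910000 N = 3910 kN.
From C = T: a = T/(0.85 f'_c b) = 3910000/(0.85 × 37.1 × 565) = 219.45 mm.
M_n = T(d − a/2) = 3910 kN × (785 − 109.725) mm = 2640.33 kN·m.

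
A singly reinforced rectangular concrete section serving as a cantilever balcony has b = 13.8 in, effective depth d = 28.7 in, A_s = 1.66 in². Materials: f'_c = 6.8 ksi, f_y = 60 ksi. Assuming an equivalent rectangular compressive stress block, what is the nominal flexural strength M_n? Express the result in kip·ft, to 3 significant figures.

M_n ≈ 233 kip·ft

T = A_s f_y = 1.66 × 60 = 99.6 kips.
a = T/(0.85 f'_c b) = 99.6/(0.85 × 6.8 × 13.8) = 1.249 in.
M_n = T(d − a/2) = 99.6 × (28.7 − 0.6245) = 2796.3 kip·in = 2796.3/12 = 233.03 kip·ft.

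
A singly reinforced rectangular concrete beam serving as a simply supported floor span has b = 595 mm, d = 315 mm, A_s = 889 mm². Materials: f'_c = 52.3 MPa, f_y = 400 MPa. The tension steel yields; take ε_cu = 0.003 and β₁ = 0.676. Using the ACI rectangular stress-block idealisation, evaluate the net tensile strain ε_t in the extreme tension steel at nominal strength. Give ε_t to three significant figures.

ε_t ≈ 0.0445

a = A_s f_y/(0.85 f'_c b) = 13.44 mm.
β₁ = 0.676, so c = a/β₁ = 13.44/0.676 = 19.88 mm.
From the linear strain diagram with ε_cu = 0.003: ε_t = 0.003 (d − c)/c = 0.003 × (315 − 19.88)/19.88 = 0.0445.
Since ε_t ≥ 0.005, the section is tension-controlled.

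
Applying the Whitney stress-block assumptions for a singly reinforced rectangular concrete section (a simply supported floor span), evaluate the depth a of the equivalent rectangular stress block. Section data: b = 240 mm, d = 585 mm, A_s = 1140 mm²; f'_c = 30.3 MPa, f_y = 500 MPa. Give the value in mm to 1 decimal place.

T = A_s f_y = 1140 × 500 = 570000 N = 570 kN.
Setting C = 0.85 f'_c a b equal to T: a = 570000/(0.85 × 30.3 × 240) = 92.2 mm.

a ≈ 92.2 mm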